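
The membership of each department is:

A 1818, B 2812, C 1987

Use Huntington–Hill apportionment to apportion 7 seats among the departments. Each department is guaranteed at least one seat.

With divisor 980: modified quotas A 1.855, B 2.869, C 2.028.
Geometric-mean thresholds: A √(1·2)=1.414, B √(2·3)=2.449, C √(2·3)=2.449.
Each quota rounded against its threshold gives A 2, B 3, C 2 (total 7).

A 2, B 3, C 2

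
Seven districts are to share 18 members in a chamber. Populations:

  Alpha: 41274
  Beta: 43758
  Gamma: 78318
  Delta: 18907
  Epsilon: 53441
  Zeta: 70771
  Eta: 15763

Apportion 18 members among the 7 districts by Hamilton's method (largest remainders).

Alpha=2; Beta=3; Gamma=4; Delta=1; Epsilon=3; Zeta=4; Eta=1

Total 322232; standard divisor 322232/18 ≈ 17901.778.
Standard quotas: Alpha 2.3056, Beta 2.4443, Gamma 4.3749, Delta 1.0562, Epsilon 2.9852, Zeta 3.9533, Eta 0.8805.
Lower quotas: Alpha 2, Beta 2, Gamma 4, Delta 1, Epsilon 2, Zeta 3, Eta 0 (sum 14, leaving 4 seats).
Remainders in descending order: Epsilon 0.9852, Zeta 0.9533, Eta 0.8805, Beta 0.4443, Gamma 0.3749, Alpha 0.3056, Delta 0.0562.
The surplus seats go to Epsilon, Zeta, Eta, Beta.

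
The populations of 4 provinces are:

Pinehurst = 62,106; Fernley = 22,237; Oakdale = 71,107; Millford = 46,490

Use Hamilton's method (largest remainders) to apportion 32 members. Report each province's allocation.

Pinehurst 10; Fernley 4; Oakdale 11; Millford 7

The standard divisor is 201940/32 ≈ 6310.625.
Standard quotas: Pinehurst 9.8415, Fernley 3.5237, Oakdale 11.2678, Millford 7.3669.
Lower quotas: Pinehurst 9, Fernley 3, Oakdale 11, Millford 7 (sum 30, leaving 2 seats).
Remainders in descending order: Pinehurst 0.8415, Fernley 0.5237, Millford 0.3669, Oakdale 0.2678.
Largest remainders: Pinehurst, Fernley receive the extra seats.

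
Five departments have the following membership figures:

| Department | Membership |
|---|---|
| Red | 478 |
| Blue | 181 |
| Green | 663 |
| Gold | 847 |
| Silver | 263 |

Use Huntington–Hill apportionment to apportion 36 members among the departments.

With divisor 69: modified quotas Red 6.928, Blue 2.623, Green 9.609, Gold 12.275, Silver 3.812.
Geometric-mean thresholds: Red √(6·7)=6.481, Blue √(2·3)=2.449, Green √(9·10)=9.487, Gold √(12·13)=12.490, Silver √(3·4)=3.464.
Each quota rounded against its threshold gives Red 7, Blue 3, Green 10, Gold 12, Silver 4 (total 36).

Red: 7, Blue: 3, Green: 10, Gold: 12, Silver: 4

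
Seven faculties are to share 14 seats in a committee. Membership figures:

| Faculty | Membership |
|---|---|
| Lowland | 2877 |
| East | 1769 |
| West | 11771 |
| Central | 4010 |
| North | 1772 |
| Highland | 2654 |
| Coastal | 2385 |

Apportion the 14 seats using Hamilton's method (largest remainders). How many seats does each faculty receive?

Lowland 2; East 1; West 6; Central 2; North 1; Highland 1; Coastal 1

Standard divisor: 27238 ÷ 14 ≈ 1945.571.
Standard quotas: Lowland 1.4787, East 0.9092, West 6.0502, Central 2.0611, North 0.9108, Highland 1.3641, Coastal 1.2259.
Lower quotas: Lowland 1, East 0, West 6, Central 2, North 0, Highland 1, Coastal 1 (sum 11, leaving 3 seats).
Remainders in descending order: North 0.9108, East 0.9092, Lowland 0.4787, Highland 0.3641, Coastal 0.2259, Central 0.0611, West 0.0502.
The surplus seats go to North, East, Lowland.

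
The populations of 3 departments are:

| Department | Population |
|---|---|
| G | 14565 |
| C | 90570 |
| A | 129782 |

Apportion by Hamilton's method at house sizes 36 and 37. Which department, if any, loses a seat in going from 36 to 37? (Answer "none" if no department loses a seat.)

At 36 seats: G 2, C 14, A 20.
At 37 seats: G 2, C 14, A 21.
No department's allocation decreased.

none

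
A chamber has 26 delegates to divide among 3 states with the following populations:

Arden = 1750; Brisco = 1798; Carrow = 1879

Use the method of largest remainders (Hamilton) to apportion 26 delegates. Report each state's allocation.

Standard divisor: 5427 ÷ 26 ≈ 208.731.
Standard quotas: Arden 8.384, Brisco 8.614, Carrow 9.002.
Lower quotas: Arden 8, Brisco 8, Carrow 9 (sum 25, leaving 1 seat).
Remainders in descending order: Brisco 0.614, Arden 0.384, Carrow 0.002.
The surplus seat goes to Brisco.

Arden=8, Brisco=9, Carrow=9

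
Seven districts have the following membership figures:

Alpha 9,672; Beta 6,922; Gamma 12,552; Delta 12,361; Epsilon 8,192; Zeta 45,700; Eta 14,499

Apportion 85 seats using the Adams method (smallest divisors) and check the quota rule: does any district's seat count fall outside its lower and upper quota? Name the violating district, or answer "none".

Standard quotas: Alpha 7.481, Beta 5.354, Gamma 9.708, Delta 9.561, Epsilon 6.336, Zeta 35.346, Eta 11.214.
Adams allocation: Alpha 8, Beta 6, Gamma 10, Delta 10, Epsilon 6, Zeta 34, Eta 11.
Zeta has quota 35.346 (lower 35, upper 36) but receives 34 — outside the quota interval.

Zeta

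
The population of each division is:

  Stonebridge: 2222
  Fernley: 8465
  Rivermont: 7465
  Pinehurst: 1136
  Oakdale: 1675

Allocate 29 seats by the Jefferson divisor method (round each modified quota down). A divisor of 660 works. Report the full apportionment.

With modified divisor 660: modified quotas Stonebridge 3.367, Fernley 12.826, Rivermont 11.311, Pinehurst 1.721, Oakdale 2.538.
Rounding down: Stonebridge 3, Fernley 12, Rivermont 11, Pinehurst 1, Oakdale 2 (total 29).

Stonebridge 3, Fernley 12, Rivermont 11, Pinehurst 1, Oakdale 2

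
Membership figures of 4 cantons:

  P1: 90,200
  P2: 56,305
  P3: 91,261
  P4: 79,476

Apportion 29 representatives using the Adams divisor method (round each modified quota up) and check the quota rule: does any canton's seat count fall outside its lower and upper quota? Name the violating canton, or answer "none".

none

Standard quotas: P1 8.245, P2 5.147, P3 8.342, P4 7.265.
Adams allocation: P1 8, P2 5, P3 9, P4 7.
Every allocation lies between the lower and upper quota.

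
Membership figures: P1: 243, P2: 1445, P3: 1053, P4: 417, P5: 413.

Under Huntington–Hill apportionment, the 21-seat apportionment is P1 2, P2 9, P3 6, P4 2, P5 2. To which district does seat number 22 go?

P4

Priority for the next seat is population ÷ (√(s·(s+1))).
Priorities: P1 99.204, P2 152.316, P3 162.481, P4 170.240, P5 168.607.
Highest priority: P4.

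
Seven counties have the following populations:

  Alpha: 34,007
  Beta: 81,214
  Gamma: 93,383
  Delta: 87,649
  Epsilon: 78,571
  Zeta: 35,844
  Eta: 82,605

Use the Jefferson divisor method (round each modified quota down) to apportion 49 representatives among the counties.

Alpha=3; Beta=8; Gamma=10; Delta=9; Epsilon=8; Zeta=3; Eta=8

Standard divisor 493273/49 ≈ 10066.796; standard quotas: Alpha 3.378, Beta 8.068, Gamma 9.276, Delta 8.707, Epsilon 7.805, Zeta 3.561, Eta 8.206.
Rounding down gives 3, 8, 9, 8, 7, 3, 8 = 46 seats, so the divisor must be adjusted.
With modified divisor 9300: modified quotas Alpha 3.657, Beta 8.733, Gamma 10.041, Delta 9.425, Epsilon 8.448, Zeta 3.854, Eta 8.882.
Rounding down: Alpha 3, Beta 8, Gamma 10, Delta 9, Epsilon 8, Zeta 3, Eta 8 (total 49).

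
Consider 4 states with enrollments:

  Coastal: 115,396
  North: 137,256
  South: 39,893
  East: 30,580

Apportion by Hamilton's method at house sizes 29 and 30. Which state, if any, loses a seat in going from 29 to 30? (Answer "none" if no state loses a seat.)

At 29 seats: Coastal 10, North 12, South 4, East 3.
At 30 seats: Coastal 11, North 13, South 3, East 3.
South drops from 4 to 3.

South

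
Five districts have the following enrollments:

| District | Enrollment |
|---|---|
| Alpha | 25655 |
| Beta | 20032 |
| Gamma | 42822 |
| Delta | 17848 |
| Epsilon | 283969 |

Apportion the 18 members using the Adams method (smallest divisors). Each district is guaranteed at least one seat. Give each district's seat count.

Alpha 2, Beta 1, Gamma 2, Delta 1, Epsilon 12

Standard divisor 390326/18 ≈ 21684.778; standard quotas: Alpha 1.183, Beta 0.924, Gamma 1.975, Delta 0.823, Epsilon 13.095.
Rounding up gives 2, 1, 2, 1, 14 = 20 seats, so the divisor must be adjusted.
With modified divisor 24700: modified quotas Alpha 1.039, Beta 0.811, Gamma 1.734, Delta 0.723, Epsilon 11.497.
Rounding up: Alpha 2, Beta 1, Gamma 2, Delta 1, Epsilon 12 (total 18).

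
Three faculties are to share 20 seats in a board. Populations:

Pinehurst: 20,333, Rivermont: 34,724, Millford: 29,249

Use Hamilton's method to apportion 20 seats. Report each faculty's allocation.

Total 84306; standard divisor 84306/20 ≈ 4215.3.
Standard quotas: Pinehurst 4.8236, Rivermont 8.2376, Millford 6.9388.
Lower quotas: Pinehurst 4, Rivermont 8, Millford 6 (sum 18, leaving 2 seats).
Remainders in descending order: Millford 0.9388, Pinehurst 0.8236, Rivermont 0.2376.
The surplus seats go to Millford, Pinehurst.

Pinehurst 5; Rivermont 8; Millford 7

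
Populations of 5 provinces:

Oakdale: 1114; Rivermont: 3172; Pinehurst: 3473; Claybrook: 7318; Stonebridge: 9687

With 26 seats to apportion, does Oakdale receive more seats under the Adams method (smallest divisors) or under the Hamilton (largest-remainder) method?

Adams: Oakdale 2, Rivermont 3, Pinehurst 4, Claybrook 7, Stonebridge 10.
Hamilton: Oakdale 1, Rivermont 3, Pinehurst 4, Claybrook 8, Stonebridge 10.
Oakdale gets 2 under Adams and 1 under Hamilton.

Adams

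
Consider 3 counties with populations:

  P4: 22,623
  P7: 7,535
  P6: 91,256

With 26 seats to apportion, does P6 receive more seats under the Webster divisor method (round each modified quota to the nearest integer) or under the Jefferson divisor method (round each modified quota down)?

Jefferson

Webster: P4 5, P7 2, P6 19.
Jefferson: P4 5, P7 1, P6 20.
P6 gets 19 under Webster and 20 under Jefferson.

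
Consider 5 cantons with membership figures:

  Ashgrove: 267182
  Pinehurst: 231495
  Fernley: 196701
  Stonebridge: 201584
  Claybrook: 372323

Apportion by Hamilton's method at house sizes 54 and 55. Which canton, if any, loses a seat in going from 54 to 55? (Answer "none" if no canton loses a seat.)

none

At 54 seats: Ashgrove 11, Pinehurst 10, Fernley 8, Stonebridge 9, Claybrook 16.
At 55 seats: Ashgrove 12, Pinehurst 10, Fernley 8, Stonebridge 9, Claybrook 16.
No canton's allocation decreased.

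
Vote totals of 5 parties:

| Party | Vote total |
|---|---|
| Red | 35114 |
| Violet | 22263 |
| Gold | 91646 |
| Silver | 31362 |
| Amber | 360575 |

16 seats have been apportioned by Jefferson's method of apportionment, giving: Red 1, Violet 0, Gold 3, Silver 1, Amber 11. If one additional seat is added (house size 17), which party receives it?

Priority for the next seat is population ÷ (current seats + 1).
Priorities: Red 17557.000, Violet 22263.000, Gold 22911.500, Silver 15681.000, Amber 30047.917.
Highest priority: Amber.

Amber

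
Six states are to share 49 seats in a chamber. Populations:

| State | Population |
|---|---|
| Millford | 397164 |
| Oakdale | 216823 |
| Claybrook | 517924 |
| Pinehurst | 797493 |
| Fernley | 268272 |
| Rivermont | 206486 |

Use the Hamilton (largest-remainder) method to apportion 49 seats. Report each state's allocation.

The standard divisor is 2404162/49 ≈ 49064.531.
Standard quotas: Millford 8.0947, Oakdale 4.4191, Claybrook 10.5560, Pinehurst 16.2540, Fernley 5.4677, Rivermont 4.2085.
Lower quotas: Millford 8, Oakdale 4, Claybrook 10, Pinehurst 16, Fernley 5, Rivermont 4 (sum 47, leaving 2 seats).
Remainders in descending order: Claybrook 0.5560, Fernley 0.4677, Oakdale 0.4191, Pinehurst 0.2540, Rivermont 0.2085, Millford 0.0947.
Largest remainders: Claybrook, Fernley receive the extra seats.

Millford 8, Oakdale 4, Claybrook 11, Pinehurst 16, Fernley 6, Rivermont 4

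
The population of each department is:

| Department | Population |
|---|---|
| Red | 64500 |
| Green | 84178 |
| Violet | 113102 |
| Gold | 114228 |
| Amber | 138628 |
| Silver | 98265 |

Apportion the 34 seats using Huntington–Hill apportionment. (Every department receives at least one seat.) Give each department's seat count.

With divisor 18233: modified quotas Red 3.538, Green 4.617, Violet 6.203, Gold 6.265, Amber 7.603, Silver 5.389.
Geometric-mean thresholds: Red √(3·4)=3.464, Green √(4·5)=4.472, Violet √(6·7)=6.481, Gold √(6·7)=6.481, Amber √(7·8)=7.483, Silver √(5·6)=5.477.
Each quota rounded against its threshold gives Red 4, Green 5, Violet 6, Gold 6, Amber 8, Silver 5 (total 34).

Red: 4; Green: 5; Violet: 6; Gold: 6; Amber: 8; Silver: 5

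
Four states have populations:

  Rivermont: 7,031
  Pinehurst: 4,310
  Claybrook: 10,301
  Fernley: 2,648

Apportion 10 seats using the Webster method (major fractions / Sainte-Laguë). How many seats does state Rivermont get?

Standard divisor 24290/10 ≈ 2429; standard quotas: Rivermont 2.895, Pinehurst 1.774, Claybrook 4.241, Fernley 1.090.
Rounding to the nearest integer gives Rivermont 3, Pinehurst 2, Claybrook 4, Fernley 1 — total 10, matching the house size, so no adjustment is needed.
Rivermont receives 3.

3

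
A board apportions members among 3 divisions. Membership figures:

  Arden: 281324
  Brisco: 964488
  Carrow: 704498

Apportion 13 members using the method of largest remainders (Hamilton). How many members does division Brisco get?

6

Total 1950310; standard divisor 1950310/13 ≈ 150023.846.
Standard quotas: Arden 1.8752, Brisco 6.4289, Carrow 4.6959.
Lower quotas: Arden 1, Brisco 6, Carrow 4 (sum 11, leaving 2 seats).
Remainders in descending order: Arden 0.8752, Carrow 0.6959, Brisco 0.4289.
The surplus seats go to Arden, Carrow.
Brisco receives 6.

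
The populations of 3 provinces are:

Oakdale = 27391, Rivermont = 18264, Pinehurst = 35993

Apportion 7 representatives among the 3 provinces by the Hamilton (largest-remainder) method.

Oakdale 2, Rivermont 2, Pinehurst 3

Total 81648; standard divisor 81648/7 = 11664.
Standard quotas: Oakdale 2.3483, Rivermont 1.5658, Pinehurst 3.0858.
Lower quotas: Oakdale 2, Rivermont 1, Pinehurst 3 (sum 6, leaving 1 seat).
Remainders in descending order: Rivermont 0.5658, Oakdale 0.3483, Pinehurst 0.0858.
The surplus seat goes to Rivermont.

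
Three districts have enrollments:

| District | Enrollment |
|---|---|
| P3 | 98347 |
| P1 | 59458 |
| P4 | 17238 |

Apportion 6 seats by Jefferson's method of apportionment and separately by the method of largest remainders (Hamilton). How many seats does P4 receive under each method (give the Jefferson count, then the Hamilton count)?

Jefferson: P3 4, P1 2, P4 0.
Hamilton: P3 3, P1 2, P4 1.
P4 gets 0 under Jefferson and 1 under Hamilton.

0 and 1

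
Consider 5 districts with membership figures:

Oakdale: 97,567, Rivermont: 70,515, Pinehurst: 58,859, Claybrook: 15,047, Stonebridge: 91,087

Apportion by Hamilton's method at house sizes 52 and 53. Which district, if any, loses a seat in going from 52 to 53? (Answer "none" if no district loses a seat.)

At 52 seats: Oakdale 15, Rivermont 11, Pinehurst 9, Claybrook 3, Stonebridge 14.
At 53 seats: Oakdale 16, Rivermont 11, Pinehurst 9, Claybrook 2, Stonebridge 15.
Claybrook drops from 3 to 2.

Claybrook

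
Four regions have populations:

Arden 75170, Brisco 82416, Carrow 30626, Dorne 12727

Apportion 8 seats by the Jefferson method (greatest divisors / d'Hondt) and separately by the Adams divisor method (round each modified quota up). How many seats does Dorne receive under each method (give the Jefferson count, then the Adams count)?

Jefferson: Arden 3, Brisco 4, Carrow 1, Dorne 0.
Adams: Arden 3, Brisco 3, Carrow 1, Dorne 1.
Dorne gets 0 under Jefferson and 1 under Adams.

0 and 1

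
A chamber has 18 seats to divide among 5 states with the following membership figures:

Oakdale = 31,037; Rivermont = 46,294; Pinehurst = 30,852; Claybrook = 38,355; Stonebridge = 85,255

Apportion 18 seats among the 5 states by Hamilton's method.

The standard divisor is 231793/18 ≈ 12877.389.
Standard quotas: Oakdale 2.4102, Rivermont 3.5950, Pinehurst 2.3958, Claybrook 2.9785, Stonebridge 6.6205.
Lower quotas: Oakdale 2, Rivermont 3, Pinehurst 2, Claybrook 2, Stonebridge 6 (sum 15, leaving 3 seats).
Remainders in descending order: Claybrook 0.9785, Stonebridge 0.6205, Rivermont 0.5950, Oakdale 0.4102, Pinehurst 0.3958.
Largest remainders: Claybrook, Stonebridge, Rivermont receive the extra seats.

Oakdale=2, Rivermont=4, Pinehurst=2, Claybrook=3, Stonebridge=7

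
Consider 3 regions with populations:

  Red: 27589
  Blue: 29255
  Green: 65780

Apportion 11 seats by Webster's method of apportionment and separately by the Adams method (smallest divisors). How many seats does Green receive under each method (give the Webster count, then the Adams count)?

6 and 5

Webster: Red 2, Blue 3, Green 6.
Adams: Red 3, Blue 3, Green 5.
Green gets 6 under Webster and 5 under Adams.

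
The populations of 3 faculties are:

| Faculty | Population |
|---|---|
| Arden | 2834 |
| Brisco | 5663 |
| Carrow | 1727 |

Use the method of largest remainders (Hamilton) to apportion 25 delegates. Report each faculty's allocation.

Standard divisor: 10224 ÷ 25 ≈ 408.96.
Standard quotas: Arden 6.9298, Brisco 13.8473, Carrow 4.2229.
Lower quotas: Arden 6, Brisco 13, Carrow 4 (sum 23, leaving 2 seats).
Remainders in descending order: Arden 0.9298, Brisco 0.8473, Carrow 0.2229.
Largest remainders: Arden, Brisco receive the extra seats.

Arden 7, Brisco 14, Carrow 4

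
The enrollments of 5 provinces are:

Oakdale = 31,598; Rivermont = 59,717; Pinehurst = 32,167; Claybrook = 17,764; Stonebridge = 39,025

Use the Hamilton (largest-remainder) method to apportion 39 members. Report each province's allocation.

Oakdale: 7, Rivermont: 13, Pinehurst: 7, Claybrook: 4, Stonebridge: 8

Standard divisor: 180271 ÷ 39 ≈ 4622.333.
Standard quotas: Oakdale 6.8359, Rivermont 12.9192, Pinehurst 6.9590, Claybrook 3.8431, Stonebridge 8.4427.
Lower quotas: Oakdale 6, Rivermont 12, Pinehurst 6, Claybrook 3, Stonebridge 8 (sum 35, leaving 4 seats).
Remainders in descending order: Pinehurst 0.9590, Rivermont 0.9192, Claybrook 0.8431, Oakdale 0.8359, Stonebridge 0.4427.
Largest remainders: Pinehurst, Rivermont, Claybrook, Oakdale receive the extra seats.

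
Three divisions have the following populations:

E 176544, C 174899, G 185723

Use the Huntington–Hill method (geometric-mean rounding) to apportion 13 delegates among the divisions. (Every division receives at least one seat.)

E 4; C 4; G 5

With divisor 40503: modified quotas E 4.359, C 4.318, G 4.585.
Geometric-mean thresholds: E √(4·5)=4.472, C √(4·5)=4.472, G √(4·5)=4.472.
Each quota rounded against its threshold gives E 4, C 4, G 5 (total 13).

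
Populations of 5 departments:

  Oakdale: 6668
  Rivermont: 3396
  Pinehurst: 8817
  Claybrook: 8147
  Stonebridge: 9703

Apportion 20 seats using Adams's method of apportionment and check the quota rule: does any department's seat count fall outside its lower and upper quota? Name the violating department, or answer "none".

Standard quotas: Oakdale 3.631, Rivermont 1.849, Pinehurst 4.801, Claybrook 4.436, Stonebridge 5.283.
Adams allocation: Oakdale 4, Rivermont 2, Pinehurst 5, Claybrook 4, Stonebridge 5.
Every allocation lies between the lower and upper quota.

none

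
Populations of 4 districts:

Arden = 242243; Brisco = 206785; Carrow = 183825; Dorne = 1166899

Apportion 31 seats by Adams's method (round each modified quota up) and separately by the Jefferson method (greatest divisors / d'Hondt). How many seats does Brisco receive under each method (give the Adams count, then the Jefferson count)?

Adams: Arden 4, Brisco 4, Carrow 3, Dorne 20.
Jefferson: Arden 4, Brisco 3, Carrow 3, Dorne 21.
Brisco gets 4 under Adams and 3 under Jefferson.

4 and 3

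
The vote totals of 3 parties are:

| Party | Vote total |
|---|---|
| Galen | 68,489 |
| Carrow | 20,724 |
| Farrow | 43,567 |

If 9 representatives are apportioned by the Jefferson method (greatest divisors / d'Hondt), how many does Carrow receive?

Standard divisor 132780/9 ≈ 14753.333; standard quotas: Galen 4.642, Carrow 1.405, Farrow 2.953.
Rounding down gives 4, 1, 2 = 7 seats, so the divisor must be adjusted.
With modified divisor 12600: modified quotas Galen 5.436, Carrow 1.645, Farrow 3.458.
Rounding down: Galen 5, Carrow 1, Farrow 3 (total 9).
Carrow receives 1.

1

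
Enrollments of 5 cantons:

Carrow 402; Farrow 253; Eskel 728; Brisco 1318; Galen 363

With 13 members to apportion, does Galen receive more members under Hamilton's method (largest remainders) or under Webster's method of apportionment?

Webster

Hamilton: Carrow 2, Farrow 1, Eskel 3, Brisco 6, Galen 1.
Webster: Carrow 2, Farrow 1, Eskel 3, Brisco 5, Galen 2.
Galen gets 1 under Hamilton and 2 under Webster.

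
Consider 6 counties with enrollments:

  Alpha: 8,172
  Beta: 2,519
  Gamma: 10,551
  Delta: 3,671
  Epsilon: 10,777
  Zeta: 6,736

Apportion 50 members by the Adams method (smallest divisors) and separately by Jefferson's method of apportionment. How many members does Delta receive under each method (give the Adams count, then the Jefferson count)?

5 and 4

Adams: Alpha 10, Beta 3, Gamma 12, Delta 5, Epsilon 12, Zeta 8.
Jefferson: Alpha 10, Beta 3, Gamma 12, Delta 4, Epsilon 13, Zeta 8.
Delta gets 5 under Adams and 4 under Jefferson.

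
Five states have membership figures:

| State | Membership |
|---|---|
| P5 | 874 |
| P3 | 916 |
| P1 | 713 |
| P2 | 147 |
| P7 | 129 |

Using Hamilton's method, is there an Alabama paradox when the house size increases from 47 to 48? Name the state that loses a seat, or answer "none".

none

At 47 seats: P5 15, P3 16, P1 12, P2 2, P7 2.
At 48 seats: P5 15, P3 16, P1 12, P2 3, P7 2.
No state's allocation decreased.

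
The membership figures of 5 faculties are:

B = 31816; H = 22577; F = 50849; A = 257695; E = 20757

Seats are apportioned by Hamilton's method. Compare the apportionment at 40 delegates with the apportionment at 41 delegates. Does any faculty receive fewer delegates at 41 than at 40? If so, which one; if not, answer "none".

At 40 seats: B 3, H 3, F 5, A 27, E 2.
At 41 seats: B 3, H 2, F 6, A 28, E 2.
H drops from 3 to 2.

H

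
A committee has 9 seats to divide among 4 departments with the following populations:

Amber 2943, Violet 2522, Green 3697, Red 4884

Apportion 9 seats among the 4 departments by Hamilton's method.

The standard divisor is 14046/9 ≈ 1560.667.
Standard quotas: Amber 1.886, Violet 1.616, Green 2.369, Red 3.129.
Lower quotas: Amber 1, Violet 1, Green 2, Red 3 (sum 7, leaving 2 seats).
Remainders in descending order: Amber 0.886, Violet 0.616, Green 0.369, Red 0.129.
The surplus seats go to Amber, Violet.

Amber 2; Violet 2; Green 2; Red 3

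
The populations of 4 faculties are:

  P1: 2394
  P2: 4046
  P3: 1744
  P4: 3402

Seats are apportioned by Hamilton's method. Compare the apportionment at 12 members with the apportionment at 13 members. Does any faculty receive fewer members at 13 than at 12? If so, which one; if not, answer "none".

none

At 12 seats: P1 2, P2 4, P3 2, P4 4.
At 13 seats: P1 3, P2 4, P3 2, P4 4.
No faculty's allocation decreased.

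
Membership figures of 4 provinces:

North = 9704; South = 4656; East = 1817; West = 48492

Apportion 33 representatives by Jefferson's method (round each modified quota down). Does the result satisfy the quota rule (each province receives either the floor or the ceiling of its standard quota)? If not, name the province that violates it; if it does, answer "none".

West

Standard quotas: North 4.952, South 2.376, East 0.927, West 24.745.
Jefferson allocation: North 5, South 2, East 0, West 26.
West has quota 24.745 (lower 24, upper 25) but receives 26 — outside the quota interval.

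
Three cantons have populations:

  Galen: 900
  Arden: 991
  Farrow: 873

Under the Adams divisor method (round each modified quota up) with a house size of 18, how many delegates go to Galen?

Standard divisor 2764/18 ≈ 153.556; standard quotas: Galen 5.861, Arden 6.454, Farrow 5.685.
Rounding up gives 6, 7, 6 = 19 seats, so the divisor must be adjusted.
With modified divisor 170: modified quotas Galen 5.294, Arden 5.829, Farrow 5.135.
Rounding up: Galen 6, Arden 6, Farrow 6 (total 18).
Galen receives 6.

6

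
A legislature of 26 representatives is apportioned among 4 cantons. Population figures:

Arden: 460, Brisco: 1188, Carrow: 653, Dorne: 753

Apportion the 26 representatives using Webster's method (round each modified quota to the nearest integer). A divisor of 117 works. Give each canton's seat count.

With modified divisor 117: modified quotas Arden 3.932, Brisco 10.154, Carrow 5.581, Dorne 6.436.
Rounding to the nearest integer: Arden 4, Brisco 10, Carrow 6, Dorne 6 (total 26).

Arden 4, Brisco 10, Carrow 6, Dorne 6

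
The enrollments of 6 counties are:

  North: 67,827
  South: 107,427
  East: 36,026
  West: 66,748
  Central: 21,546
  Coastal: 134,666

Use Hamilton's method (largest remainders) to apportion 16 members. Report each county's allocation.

North=3, South=4, East=1, West=2, Central=1, Coastal=5

The standard divisor is 434240/16 = 27140.
Standard quotas: North 2.4992, South 3.9583, East 1.3274, West 2.4594, Central 0.7939, Coastal 4.9619.
Lower quotas: North 2, South 3, East 1, West 2, Central 0, Coastal 4 (sum 12, leaving 4 seats).
Remainders in descending order: Coastal 0.9619, South 0.9583, Central 0.7939, North 0.4992, West 0.4594, East 0.3274.
The surplus seats go to Coastal, South, Central, North.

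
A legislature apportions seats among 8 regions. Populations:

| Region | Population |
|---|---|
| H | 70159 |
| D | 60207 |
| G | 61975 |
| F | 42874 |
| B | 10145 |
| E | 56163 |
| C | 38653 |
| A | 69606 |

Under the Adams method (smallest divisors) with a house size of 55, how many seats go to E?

8

Standard divisor 409782/55 ≈ 7450.582; standard quotas: H 9.417, D 8.081, G 8.318, F 5.754, B 1.362, E 7.538, C 5.188, A 9.342.
Rounding up gives 10, 9, 9, 6, 2, 8, 6, 10 = 60 seats, so the divisor must be adjusted.
With modified divisor 7900: modified quotas H 8.881, D 7.621, G 7.845, F 5.427, B 1.284, E 7.109, C 4.893, A 8.811.
Rounding up: H 9, D 8, G 8, F 6, B 2, E 8, C 5, A 9 (total 55).
E receives 8.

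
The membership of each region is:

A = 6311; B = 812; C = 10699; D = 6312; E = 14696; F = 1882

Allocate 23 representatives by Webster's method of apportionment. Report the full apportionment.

Standard divisor 40712/23 ≈ 1770.087; standard quotas: A 3.565, B 0.459, C 6.044, D 3.566, E 8.302, F 1.063.
Rounding to the nearest integer gives A 4, B 0, C 6, D 4, E 8, F 1 — total 23, matching the house size, so no adjustment is needed.

A 4, B 0, C 6, D 4, E 8, F 1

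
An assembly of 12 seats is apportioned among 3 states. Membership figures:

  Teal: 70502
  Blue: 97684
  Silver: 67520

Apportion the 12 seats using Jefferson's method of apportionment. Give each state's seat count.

Teal 4; Blue 5; Silver 3

Standard divisor 235706/12 ≈ 19642.167; standard quotas: Teal 3.589, Blue 4.973, Silver 3.438.
Rounding down gives 3, 4, 3 = 10 seats, so the divisor must be adjusted.
With modified divisor 17300: modified quotas Teal 4.075, Blue 5.646, Silver 3.903.
Rounding down: Teal 4, Blue 5, Silver 3 (total 12).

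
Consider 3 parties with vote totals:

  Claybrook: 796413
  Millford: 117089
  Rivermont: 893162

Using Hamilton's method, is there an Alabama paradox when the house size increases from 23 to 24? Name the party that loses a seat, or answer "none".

Millford

At 23 seats: Claybrook 10, Millford 2, Rivermont 11.
At 24 seats: Claybrook 11, Millford 1, Rivermont 12.
Millford drops from 2 to 1.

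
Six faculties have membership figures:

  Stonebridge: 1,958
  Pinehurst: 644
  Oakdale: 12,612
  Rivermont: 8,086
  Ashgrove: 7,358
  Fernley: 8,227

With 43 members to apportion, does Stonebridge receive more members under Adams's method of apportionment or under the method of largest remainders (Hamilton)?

Adams

Adams: Stonebridge 3, Pinehurst 1, Oakdale 13, Rivermont 9, Ashgrove 8, Fernley 9.
Hamilton: Stonebridge 2, Pinehurst 1, Oakdale 14, Rivermont 9, Ashgrove 8, Fernley 9.
Stonebridge gets 3 under Adams and 2 under Hamilton.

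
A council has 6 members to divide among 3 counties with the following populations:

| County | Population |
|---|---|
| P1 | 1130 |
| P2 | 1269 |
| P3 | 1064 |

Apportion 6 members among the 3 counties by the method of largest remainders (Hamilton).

Standard divisor: 3463 ÷ 6 ≈ 577.167.
Standard quotas: P1 1.958, P2 2.199, P3 1.843.
Lower quotas: P1 1, P2 2, P3 1 (sum 4, leaving 2 seats).
Remainders in descending order: P1 0.958, P3 0.843, P2 0.199.
The surplus seats go to P1, P3.

P1 2, P2 2, P3 2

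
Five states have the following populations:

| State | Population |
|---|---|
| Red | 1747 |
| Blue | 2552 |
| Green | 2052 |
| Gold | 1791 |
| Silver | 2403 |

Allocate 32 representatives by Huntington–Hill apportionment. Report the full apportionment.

With divisor 324: modified quotas Red 5.392, Blue 7.877, Green 6.333, Gold 5.528, Silver 7.417.
Geometric-mean thresholds: Red √(5·6)=5.477, Blue √(7·8)=7.483, Green √(6·7)=6.481, Gold √(5·6)=5.477, Silver √(7·8)=7.483.
Each quota rounded against its threshold gives Red 5, Blue 8, Green 6, Gold 6, Silver 7 (total 32).

Red 5, Blue 8, Green 6, Gold 6, Silver 7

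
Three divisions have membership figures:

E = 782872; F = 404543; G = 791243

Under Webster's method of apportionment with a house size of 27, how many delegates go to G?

11

Standard divisor 1978658/27 ≈ 73283.63; standard quotas: E 10.683, F 5.520, G 10.797.
Rounding to the nearest integer gives 11, 6, 11 = 28 seats, so the divisor must be adjusted.
With modified divisor 74100: modified quotas E 10.565, F 5.459, G 10.678.
Rounding to the nearest integer: E 11, F 5, G 11 (total 27).
G receives 11.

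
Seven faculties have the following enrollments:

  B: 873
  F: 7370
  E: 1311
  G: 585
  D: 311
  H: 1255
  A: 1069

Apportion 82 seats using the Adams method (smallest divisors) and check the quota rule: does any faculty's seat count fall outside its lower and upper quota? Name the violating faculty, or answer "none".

F

Standard quotas: B 5.604, F 47.310, E 8.416, G 3.755, D 1.996, H 8.056, A 6.862.
Adams allocation: B 6, F 46, E 9, G 4, D 2, H 8, A 7.
F has quota 47.310 (lower 47, upper 48) but receives 46 — outside the quota interval.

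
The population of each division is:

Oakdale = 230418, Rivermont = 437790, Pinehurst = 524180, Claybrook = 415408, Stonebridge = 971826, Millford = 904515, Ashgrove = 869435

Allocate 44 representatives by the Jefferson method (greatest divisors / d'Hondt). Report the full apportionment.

Oakdale 2, Rivermont 4, Pinehurst 5, Claybrook 4, Stonebridge 10, Millford 10, Ashgrove 9

Standard divisor 4353572/44 ≈ 98944.818; standard quotas: Oakdale 2.329, Rivermont 4.425, Pinehurst 5.298, Claybrook 4.198, Stonebridge 9.822, Millford 9.142, Ashgrove 8.787.
Rounding down gives 2, 4, 5, 4, 9, 9, 8 = 41 seats, so the divisor must be adjusted.
With modified divisor 89400: modified quotas Oakdale 2.577, Rivermont 4.897, Pinehurst 5.863, Claybrook 4.647, Stonebridge 10.871, Millford 10.118, Ashgrove 9.725.
Rounding down: Oakdale 2, Rivermont 4, Pinehurst 5, Claybrook 4, Stonebridge 10, Millford 10, Ashgrove 9 (total 44).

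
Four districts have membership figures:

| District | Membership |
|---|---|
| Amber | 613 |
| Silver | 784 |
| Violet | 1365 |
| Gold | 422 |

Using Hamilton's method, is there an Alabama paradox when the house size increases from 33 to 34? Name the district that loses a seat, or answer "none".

Gold

At 33 seats: Amber 6, Silver 8, Violet 14, Gold 5.
At 34 seats: Amber 7, Silver 8, Violet 15, Gold 4.
Gold drops from 5 to 4.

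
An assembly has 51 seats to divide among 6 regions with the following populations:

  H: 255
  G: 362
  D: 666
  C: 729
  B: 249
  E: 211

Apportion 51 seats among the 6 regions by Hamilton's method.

Standard divisor: 2472 ÷ 51 ≈ 48.471.
Standard quotas: H 5.261, G 7.468, D 13.740, C 15.040, B 5.137, E 4.353.
Lower quotas: H 5, G 7, D 13, C 15, B 5, E 4 (sum 49, leaving 2 seats).
Remainders in descending order: D 0.740, G 0.468, E 0.353, H 0.261, B 0.137, C 0.040.
The surplus seats go to D, G.

H 5; G 8; D 14; C 15; B 5; E 4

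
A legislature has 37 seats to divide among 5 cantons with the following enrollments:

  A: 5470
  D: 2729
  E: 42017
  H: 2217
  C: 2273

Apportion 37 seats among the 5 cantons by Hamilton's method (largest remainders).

Total 54706; standard divisor 54706/37 ≈ 1478.541.
Standard quotas: A 3.6996, D 1.8457, E 28.4179, H 1.4995, C 1.5373.
Lower quotas: A 3, D 1, E 28, H 1, C 1 (sum 34, leaving 3 seats).
Remainders in descending order: D 0.8457, A 0.6996, C 0.5373, H 0.4995, E 0.4179.
Largest remainders: D, A, C receive the extra seats.

A=4, D=2, E=28, H=1, C=2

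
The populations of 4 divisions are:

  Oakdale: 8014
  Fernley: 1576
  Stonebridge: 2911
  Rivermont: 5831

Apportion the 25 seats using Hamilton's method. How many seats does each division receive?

Oakdale 11; Fernley 2; Stonebridge 4; Rivermont 8

Standard divisor: 18332 ÷ 25 ≈ 733.28.
Standard quotas: Oakdale 10.9290, Fernley 2.1492, Stonebridge 3.9698, Rivermont 7.9519.
Lower quotas: Oakdale 10, Fernley 2, Stonebridge 3, Rivermont 7 (sum 22, leaving 3 seats).
Remainders in descending order: Stonebridge 0.9698, Rivermont 0.9519, Oakdale 0.9290, Fernley 0.1492.
The surplus seats go to Stonebridge, Rivermont, Oakdale.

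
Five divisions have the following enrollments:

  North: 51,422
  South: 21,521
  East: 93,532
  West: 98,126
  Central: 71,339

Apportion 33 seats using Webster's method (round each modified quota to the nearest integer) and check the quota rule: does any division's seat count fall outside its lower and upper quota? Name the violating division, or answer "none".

Standard quotas: North 5.051, South 2.114, East 9.188, West 9.639, Central 7.008.
Webster allocation: North 5, South 2, East 9, West 10, Central 7.
Every allocation lies between the lower and upper quota.

none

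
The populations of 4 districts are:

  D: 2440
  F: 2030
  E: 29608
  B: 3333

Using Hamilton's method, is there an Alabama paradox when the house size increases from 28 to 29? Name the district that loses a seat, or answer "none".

At 28 seats: D 2, F 2, E 22, B 2.
At 29 seats: D 2, F 1, E 23, B 3.
F drops from 2 to 1.

F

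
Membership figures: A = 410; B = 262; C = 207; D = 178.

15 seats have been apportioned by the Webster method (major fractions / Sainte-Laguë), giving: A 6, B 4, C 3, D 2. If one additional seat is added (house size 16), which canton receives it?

Priority for the next seat is population ÷ (current seats + 0.5).
Priorities: A 63.077, B 58.222, C 59.143, D 71.200.
Highest priority: D.

D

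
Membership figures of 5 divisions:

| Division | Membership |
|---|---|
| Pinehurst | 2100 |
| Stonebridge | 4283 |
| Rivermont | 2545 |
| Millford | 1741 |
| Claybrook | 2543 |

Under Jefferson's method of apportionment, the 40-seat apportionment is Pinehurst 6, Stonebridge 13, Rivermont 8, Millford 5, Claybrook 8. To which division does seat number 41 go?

Stonebridge

Priority for the next seat is population ÷ (current seats + 1).
Priorities: Pinehurst 300.000, Stonebridge 305.929, Rivermont 282.778, Millford 290.167, Claybrook 282.556.
Highest priority: Stonebridge.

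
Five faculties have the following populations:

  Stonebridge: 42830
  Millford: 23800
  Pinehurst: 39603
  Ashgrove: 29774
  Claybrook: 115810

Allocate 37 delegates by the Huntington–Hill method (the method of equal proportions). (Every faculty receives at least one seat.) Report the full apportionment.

Stonebridge 6; Millford 4; Pinehurst 6; Ashgrove 4; Claybrook 17

With divisor 6764: modified quotas Stonebridge 6.332, Millford 3.519, Pinehurst 5.855, Ashgrove 4.402, Claybrook 17.122.
Geometric-mean thresholds: Stonebridge √(6·7)=6.481, Millford √(3·4)=3.464, Pinehurst √(5·6)=5.477, Ashgrove √(4·5)=4.472, Claybrook √(17·18)=17.493.
Each quota rounded against its threshold gives Stonebridge 6, Millford 4, Pinehurst 6, Ashgrove 4, Claybrook 17 (total 37).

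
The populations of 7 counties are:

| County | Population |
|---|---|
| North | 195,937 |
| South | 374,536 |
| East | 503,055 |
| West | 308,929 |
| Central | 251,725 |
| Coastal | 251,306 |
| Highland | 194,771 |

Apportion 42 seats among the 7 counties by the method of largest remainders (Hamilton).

Total 2080259; standard divisor 2080259/42 ≈ 49529.976.
Standard quotas: North 3.9559, South 7.5618, East 10.1566, West 6.2372, Central 5.0823, Coastal 5.0738, Highland 3.9324.
Lower quotas: North 3, South 7, East 10, West 6, Central 5, Coastal 5, Highland 3 (sum 39, leaving 3 seats).
Remainders in descending order: North 0.9559, Highland 0.9324, South 0.5618, West 0.2372, East 0.1566, Central 0.0823, Coastal 0.0738.
Largest remainders: North, Highland, South receive the extra seats.

North 4; South 8; East 10; West 6; Central 5; Coastal 5; Highland 4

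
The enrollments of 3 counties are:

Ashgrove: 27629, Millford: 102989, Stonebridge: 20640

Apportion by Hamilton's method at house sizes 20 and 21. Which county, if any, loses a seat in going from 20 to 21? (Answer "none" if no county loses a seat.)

none

At 20 seats: Ashgrove 4, Millford 13, Stonebridge 3.
At 21 seats: Ashgrove 4, Millford 14, Stonebridge 3.
No county's allocation decreased.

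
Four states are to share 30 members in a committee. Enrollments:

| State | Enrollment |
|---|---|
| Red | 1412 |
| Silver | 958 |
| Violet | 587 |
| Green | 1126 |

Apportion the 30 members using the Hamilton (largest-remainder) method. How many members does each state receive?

The standard divisor is 4083/30 ≈ 136.1.
Standard quotas: Red 10.375, Silver 7.039, Violet 4.313, Green 8.273.
Lower quotas: Red 10, Silver 7, Violet 4, Green 8 (sum 29, leaving 1 seat).
Remainders in descending order: Red 0.375, Violet 0.313, Green 0.273, Silver 0.039.
Largest remainder: Red receives the extra seat.

Red: 11, Silver: 7, Violet: 4, Green: 8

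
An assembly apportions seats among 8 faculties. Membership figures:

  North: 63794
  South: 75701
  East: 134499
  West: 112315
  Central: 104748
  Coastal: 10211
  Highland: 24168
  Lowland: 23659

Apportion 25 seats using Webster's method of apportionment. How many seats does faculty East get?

Standard divisor 549095/25 ≈ 21963.8; standard quotas: North 2.905, South 3.447, East 6.124, West 5.114, Central 4.769, Coastal 0.465, Highland 1.100, Lowland 1.077.
Rounding to the nearest integer gives 3, 3, 6, 5, 5, 0, 1, 1 = 24 seats, so the divisor must be adjusted.
With modified divisor 21347.8: modified quotas North 2.988, South 3.546, East 6.300, West 5.261, Central 4.907, Coastal 0.478, Highland 1.132, Lowland 1.108.
Rounding to the nearest integer: North 3, South 4, East 6, West 5, Central 5, Coastal 0, Highland 1, Lowland 1 (total 25).
East receives 6.

6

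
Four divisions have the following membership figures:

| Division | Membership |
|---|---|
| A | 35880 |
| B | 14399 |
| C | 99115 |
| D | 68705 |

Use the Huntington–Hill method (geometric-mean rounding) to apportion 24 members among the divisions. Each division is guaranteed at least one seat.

A=4, B=2, C=11, D=7

With divisor 9316: modified quotas A 3.851, B 1.546, C 10.639, D 7.375.
Geometric-mean thresholds: A √(3·4)=3.464, B √(1·2)=1.414, C √(10·11)=10.488, D √(7·8)=7.483.
Each quota rounded against its threshold gives A 4, B 2, C 11, D 7 (total 24).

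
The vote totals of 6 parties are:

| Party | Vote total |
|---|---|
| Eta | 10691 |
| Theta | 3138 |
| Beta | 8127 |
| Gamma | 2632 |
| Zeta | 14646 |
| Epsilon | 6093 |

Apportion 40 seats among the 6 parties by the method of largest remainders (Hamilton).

The standard divisor is 45327/40 ≈ 1133.175.
Standard quotas: Eta 9.4346, Theta 2.7692, Beta 7.1719, Gamma 2.3227, Zeta 12.9247, Epsilon 5.3769.
Lower quotas: Eta 9, Theta 2, Beta 7, Gamma 2, Zeta 12, Epsilon 5 (sum 37, leaving 3 seats).
Remainders in descending order: Zeta 0.9247, Theta 0.7692, Eta 0.4346, Epsilon 0.3769, Gamma 0.3227, Beta 0.1719.
The surplus seats go to Zeta, Theta, Eta.

Eta: 10, Theta: 3, Beta: 7, Gamma: 2, Zeta: 13, Epsilon: 5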